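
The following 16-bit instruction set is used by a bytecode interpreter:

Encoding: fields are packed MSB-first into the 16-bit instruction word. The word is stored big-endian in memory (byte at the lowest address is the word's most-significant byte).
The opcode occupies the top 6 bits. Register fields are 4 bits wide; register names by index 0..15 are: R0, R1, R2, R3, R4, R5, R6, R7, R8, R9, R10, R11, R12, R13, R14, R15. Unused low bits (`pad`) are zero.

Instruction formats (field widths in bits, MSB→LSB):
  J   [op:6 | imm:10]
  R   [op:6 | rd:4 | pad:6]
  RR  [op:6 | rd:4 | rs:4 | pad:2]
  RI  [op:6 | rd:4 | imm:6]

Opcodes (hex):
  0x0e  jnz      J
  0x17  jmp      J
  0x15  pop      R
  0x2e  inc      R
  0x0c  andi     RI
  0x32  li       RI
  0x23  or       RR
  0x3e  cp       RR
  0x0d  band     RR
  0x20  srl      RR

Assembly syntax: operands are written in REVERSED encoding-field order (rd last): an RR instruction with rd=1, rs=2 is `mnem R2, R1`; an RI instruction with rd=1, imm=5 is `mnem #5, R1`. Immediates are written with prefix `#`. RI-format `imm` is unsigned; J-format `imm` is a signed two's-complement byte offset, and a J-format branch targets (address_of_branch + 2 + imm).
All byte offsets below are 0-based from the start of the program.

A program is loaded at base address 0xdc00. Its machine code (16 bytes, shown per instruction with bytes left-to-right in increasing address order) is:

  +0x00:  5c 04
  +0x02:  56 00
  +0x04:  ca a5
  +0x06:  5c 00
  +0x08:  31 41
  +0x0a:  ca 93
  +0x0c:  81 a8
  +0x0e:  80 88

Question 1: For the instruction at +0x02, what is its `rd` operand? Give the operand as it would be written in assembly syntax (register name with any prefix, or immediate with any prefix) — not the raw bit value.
@+02  big-endian(56 00) = 0x5600
  top 6b → 0x15 → pop [R]
  [9:6] rd=8 = R8

R8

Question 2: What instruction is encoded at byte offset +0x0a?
li #19, R10

@+0a  big-endian(ca 93) = 0xca93
  opcode bits[15:10]=0x32: li/RI
  rd@[9:6]=0xa ⇒ R10
  imm@[5:0]=0x13 ⇒ #19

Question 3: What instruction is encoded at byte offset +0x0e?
srl R2, R2

@+0e  big-endian(80 88) = 0x8088
  op=0x8088>>10=0x20 ⇒ srl (RR)
  rd@[9:6]=0x2 ⇒ R2
  rs@[5:2]=0x2 ⇒ R2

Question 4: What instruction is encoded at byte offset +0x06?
@+06  big-endian(5c 00) = 0x5c00
  opcode bits[15:10]=0x17: jmp/J
  imm: (w>>0)&0x3ff=0x0 → #0

jmp #0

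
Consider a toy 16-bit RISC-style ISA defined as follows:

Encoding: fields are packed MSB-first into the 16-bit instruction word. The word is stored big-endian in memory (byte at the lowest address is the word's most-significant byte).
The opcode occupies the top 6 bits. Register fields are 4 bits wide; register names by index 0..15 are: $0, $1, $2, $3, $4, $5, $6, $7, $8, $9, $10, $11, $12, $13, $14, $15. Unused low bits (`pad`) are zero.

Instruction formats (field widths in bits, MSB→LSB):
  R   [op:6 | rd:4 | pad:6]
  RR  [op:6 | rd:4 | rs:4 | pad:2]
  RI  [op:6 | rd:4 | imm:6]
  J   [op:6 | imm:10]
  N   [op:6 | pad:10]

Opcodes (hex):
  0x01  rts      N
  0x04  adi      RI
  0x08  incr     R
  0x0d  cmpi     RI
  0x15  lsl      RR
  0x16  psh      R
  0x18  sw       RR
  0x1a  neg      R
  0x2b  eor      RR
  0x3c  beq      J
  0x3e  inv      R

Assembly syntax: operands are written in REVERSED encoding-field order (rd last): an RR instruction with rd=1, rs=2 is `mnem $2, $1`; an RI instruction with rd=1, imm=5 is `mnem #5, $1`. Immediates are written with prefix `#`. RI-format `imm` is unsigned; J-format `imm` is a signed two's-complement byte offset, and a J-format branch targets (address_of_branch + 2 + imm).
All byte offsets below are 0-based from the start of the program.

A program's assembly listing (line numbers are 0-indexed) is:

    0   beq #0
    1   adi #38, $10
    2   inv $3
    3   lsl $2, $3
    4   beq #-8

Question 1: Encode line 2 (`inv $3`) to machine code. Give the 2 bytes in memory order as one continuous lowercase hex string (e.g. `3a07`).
line 2 (inv): pack op=0x3e:6|rd=3:4|pad=0:6 = 0xf8c0; big→ f8 c0

f8c0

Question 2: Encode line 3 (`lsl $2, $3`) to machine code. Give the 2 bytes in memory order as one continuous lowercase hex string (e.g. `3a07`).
54c8

L3: lsl op=0x15:6|rd=3:4|rs=2:4|pad=0:2 ⇒ 0x54c8 ⇒ big 54 c8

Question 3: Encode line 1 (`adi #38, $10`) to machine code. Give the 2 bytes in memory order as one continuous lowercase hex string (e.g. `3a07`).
1. adi fields op=0x4:6|rd=10:4|imm=38:6 → word 12a6h → 12 a6

12a6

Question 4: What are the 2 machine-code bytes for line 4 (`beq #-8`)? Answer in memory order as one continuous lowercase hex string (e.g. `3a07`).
4. beq fields op=0x3c:6|imm=-8:10 → word f3f8h → f3 f8

f3f8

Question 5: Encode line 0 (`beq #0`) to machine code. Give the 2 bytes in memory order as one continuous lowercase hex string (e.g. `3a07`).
line 0 (beq): pack op=0x3c:6|imm=0:10 = 0xf000; big→ f0 00

f000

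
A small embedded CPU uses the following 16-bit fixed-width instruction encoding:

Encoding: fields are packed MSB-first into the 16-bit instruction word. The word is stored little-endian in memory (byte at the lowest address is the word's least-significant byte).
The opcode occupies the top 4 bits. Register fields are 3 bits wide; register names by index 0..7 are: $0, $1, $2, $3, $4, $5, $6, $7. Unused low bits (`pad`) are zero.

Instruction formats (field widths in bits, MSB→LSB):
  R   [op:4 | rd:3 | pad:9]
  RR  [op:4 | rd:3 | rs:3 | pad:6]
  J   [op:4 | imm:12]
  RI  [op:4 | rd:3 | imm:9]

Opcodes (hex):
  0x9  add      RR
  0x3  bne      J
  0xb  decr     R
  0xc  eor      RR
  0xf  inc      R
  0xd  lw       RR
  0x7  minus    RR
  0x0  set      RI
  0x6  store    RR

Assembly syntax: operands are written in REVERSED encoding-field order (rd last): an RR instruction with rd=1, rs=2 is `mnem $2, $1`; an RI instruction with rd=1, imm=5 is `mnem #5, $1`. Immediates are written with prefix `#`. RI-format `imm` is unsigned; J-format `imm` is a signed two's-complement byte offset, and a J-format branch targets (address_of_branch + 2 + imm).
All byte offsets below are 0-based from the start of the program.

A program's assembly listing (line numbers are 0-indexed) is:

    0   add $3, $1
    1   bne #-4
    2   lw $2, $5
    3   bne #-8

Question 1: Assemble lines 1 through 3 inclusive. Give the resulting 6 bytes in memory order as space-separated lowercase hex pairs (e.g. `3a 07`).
1. bne fields op=0x3:4|imm=-4:12 → word 3ffch → fc 3f
2. lw fields op=0xd:4|rd=5:3|rs=2:3|pad=0:6 → word da80h → 80 da
3. bne fields op=0x3:4|imm=-8:12 → word 3ff8h → f8 3f

fc 3f 80 da f8 3f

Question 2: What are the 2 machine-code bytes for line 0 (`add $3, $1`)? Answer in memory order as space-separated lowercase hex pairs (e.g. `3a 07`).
c0 92

line 0 (add): pack op=0x9:4|rd=1:3|rs=3:3|pad=0:6 = 0x92c0; little→ c0 92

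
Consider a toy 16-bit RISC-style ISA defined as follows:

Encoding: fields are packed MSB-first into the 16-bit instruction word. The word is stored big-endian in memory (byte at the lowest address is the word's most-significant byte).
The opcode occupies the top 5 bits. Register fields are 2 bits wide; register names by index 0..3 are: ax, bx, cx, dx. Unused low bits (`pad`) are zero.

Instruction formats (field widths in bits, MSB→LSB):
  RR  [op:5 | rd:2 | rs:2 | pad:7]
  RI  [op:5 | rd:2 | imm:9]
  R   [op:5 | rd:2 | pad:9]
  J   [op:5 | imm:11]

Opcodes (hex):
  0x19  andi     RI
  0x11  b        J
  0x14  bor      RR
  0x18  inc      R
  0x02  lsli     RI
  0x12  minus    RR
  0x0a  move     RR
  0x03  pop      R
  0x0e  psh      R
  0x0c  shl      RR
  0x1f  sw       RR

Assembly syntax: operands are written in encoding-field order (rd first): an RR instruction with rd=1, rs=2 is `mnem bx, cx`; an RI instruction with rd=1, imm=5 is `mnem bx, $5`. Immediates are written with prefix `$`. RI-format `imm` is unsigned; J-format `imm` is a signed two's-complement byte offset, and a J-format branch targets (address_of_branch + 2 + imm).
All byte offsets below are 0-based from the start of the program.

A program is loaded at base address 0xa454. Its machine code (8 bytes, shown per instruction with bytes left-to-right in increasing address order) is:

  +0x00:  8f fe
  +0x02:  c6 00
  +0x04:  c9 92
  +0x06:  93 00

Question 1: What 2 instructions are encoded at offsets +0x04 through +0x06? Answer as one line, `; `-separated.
andi ax, $402; minus bx, cx

off 0x04: read c9 92 as big → 0xc992
  top 5b → 0x19 → andi [RI]
  rd: (w>>9)&0x3=0x0 → ax
  imm: (w>>0)&0x1ff=0x192 → $402
off 0x06: read 93 00 as big → 0x9300
  top 5b → 0x12 → minus [RR]
  rd: (w>>9)&0x3=0x1 → bx
  rs: (w>>7)&0x3=0x2 → cx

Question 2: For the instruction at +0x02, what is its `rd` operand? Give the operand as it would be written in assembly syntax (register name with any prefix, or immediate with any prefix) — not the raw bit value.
@+02  big-endian(c6 00) = 0xc600
  top 5b → 0x18 → inc [R]
  [10:9] rd=3 = dx

dx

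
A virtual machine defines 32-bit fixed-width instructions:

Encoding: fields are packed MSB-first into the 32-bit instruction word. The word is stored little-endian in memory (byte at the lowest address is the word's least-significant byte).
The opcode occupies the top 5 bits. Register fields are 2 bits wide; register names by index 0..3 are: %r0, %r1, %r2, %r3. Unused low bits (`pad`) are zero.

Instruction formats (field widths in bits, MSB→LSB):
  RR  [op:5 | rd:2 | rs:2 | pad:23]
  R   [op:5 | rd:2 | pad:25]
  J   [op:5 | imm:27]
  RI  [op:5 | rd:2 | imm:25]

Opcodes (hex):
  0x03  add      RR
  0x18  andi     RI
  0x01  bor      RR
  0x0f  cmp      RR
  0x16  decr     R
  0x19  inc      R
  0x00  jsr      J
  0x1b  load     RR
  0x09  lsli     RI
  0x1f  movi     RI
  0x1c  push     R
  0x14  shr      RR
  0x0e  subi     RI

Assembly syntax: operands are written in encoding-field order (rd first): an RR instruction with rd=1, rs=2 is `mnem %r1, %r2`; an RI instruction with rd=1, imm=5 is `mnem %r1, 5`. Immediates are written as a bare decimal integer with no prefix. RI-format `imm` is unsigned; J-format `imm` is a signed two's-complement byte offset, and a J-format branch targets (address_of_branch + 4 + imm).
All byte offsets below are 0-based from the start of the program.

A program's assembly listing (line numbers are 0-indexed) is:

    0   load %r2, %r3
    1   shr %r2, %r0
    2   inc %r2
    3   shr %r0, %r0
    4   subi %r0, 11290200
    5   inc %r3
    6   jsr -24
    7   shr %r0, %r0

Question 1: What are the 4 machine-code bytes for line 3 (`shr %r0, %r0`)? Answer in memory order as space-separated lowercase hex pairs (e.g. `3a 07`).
00 00 00 a0

3. shr fields op=0x14:5|rd=0:2|rs=0:2|pad=0:23 → word a0000000h → 00 00 00 a0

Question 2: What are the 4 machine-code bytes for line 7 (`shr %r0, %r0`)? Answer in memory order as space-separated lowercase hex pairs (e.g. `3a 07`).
7. shr fields op=0x14:5|rd=0:2|rs=0:2|pad=0:23 → word a0000000h → 00 00 00 a0

00 00 00 a0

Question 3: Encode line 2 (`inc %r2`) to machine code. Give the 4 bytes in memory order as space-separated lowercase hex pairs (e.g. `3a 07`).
2. inc fields op=0x19:5|rd=2:2|pad=0:25 → word cc000000h → 00 00 00 cc

00 00 00 cc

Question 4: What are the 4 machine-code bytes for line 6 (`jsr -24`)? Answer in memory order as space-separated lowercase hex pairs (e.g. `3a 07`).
L6: jsr op=0x0:5|imm=-24:27 ⇒ 0x07ffffe8 ⇒ little e8 ff ff 07

e8 ff ff 07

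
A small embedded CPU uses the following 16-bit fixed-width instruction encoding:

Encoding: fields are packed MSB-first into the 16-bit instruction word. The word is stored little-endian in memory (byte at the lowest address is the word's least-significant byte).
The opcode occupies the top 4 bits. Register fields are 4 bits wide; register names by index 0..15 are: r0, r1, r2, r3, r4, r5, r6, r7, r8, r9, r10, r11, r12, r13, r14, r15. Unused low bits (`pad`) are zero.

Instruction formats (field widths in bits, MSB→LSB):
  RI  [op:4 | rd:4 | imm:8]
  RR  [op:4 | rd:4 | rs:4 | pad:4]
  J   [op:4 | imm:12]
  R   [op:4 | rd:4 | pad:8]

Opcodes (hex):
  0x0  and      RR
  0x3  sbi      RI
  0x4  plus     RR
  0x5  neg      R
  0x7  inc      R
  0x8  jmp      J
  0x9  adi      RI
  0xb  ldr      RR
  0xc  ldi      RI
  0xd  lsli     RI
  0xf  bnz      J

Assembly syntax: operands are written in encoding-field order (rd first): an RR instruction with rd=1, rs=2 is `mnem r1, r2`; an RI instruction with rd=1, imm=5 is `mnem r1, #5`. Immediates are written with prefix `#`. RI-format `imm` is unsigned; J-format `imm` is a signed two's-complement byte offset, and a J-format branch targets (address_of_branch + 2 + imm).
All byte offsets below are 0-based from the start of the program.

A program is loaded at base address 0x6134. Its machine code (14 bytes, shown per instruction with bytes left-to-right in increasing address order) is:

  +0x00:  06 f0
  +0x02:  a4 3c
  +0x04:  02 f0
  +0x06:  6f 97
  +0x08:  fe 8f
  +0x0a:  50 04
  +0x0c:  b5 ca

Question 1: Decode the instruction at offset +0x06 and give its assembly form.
adi r7, #111

[06] 6f 97 → 0x976f
  opcode bits[15:12]=0x9: adi/RI
  rd: (w>>8)&0xf=0x7 → r7
  imm: (w>>0)&0xff=0x6f → #111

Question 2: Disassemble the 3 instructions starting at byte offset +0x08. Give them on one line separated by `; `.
+0x08: fe 8f ⇒ word 0x8ffe (little)
  opcode bits[15:12]=0x8: jmp/J
  [11:0] imm=4094 (s12→-2) = #-2
+0x0a: 50 04 ⇒ word 0x0450 (little)
  opcode bits[15:12]=0x0: and/RR
  [11:8] rd=4 = r4
  [7:4] rs=5 = r5
+0x0c: b5 ca ⇒ word 0xcab5 (little)
  opcode bits[15:12]=0xc: ldi/RI
  [11:8] rd=10 = r10
  [7:0] imm=181 = #181

jmp #-2; and r4, r5; ldi r10, #181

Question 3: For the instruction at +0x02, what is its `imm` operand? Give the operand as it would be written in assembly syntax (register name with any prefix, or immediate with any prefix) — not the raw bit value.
[02] a4 3c → 0x3ca4
  top 4b → 0x3 → sbi [RI]
  [11:8] rd=12 = r12
  [7:0] imm=164 = #164

#164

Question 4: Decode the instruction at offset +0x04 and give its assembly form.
@+04  little-endian(02 f0) = 0xf002
  op=0xf002>>12=0xf ⇒ bnz (J)
  imm: (w>>0)&0xfff=0x2 → #2

bnz #2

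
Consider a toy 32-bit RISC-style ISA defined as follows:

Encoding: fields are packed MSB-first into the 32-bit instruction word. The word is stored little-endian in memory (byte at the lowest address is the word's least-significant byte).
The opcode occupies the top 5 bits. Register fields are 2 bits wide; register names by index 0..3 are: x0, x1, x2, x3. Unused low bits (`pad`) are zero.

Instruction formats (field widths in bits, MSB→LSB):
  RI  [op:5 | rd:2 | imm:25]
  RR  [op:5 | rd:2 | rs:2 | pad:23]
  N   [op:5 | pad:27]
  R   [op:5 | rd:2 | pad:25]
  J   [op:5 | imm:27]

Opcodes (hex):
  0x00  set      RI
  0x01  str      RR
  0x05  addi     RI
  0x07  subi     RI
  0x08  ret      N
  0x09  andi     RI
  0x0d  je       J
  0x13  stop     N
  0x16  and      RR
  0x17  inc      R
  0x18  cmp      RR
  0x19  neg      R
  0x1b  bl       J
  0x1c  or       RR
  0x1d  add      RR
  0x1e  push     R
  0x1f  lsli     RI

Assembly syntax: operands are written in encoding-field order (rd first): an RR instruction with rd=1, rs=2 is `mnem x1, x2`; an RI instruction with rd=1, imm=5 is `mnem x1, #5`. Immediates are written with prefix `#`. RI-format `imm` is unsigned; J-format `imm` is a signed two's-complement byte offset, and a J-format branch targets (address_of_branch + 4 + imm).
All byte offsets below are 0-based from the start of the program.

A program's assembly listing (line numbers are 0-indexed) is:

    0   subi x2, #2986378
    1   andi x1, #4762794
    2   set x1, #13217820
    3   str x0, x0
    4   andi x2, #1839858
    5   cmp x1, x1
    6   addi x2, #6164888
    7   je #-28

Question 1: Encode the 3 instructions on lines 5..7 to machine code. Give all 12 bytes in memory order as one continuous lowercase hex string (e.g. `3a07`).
5. cmp fields op=0x18:5|rd=1:2|rs=1:2|pad=0:23 → word c2800000h → 00 00 80 c2
6. addi fields op=0x5:5|rd=2:2|imm=6164888:25 → word 2c5e1198h → 98 11 5e 2c
7. je fields op=0xd:5|imm=-28:27 → word 6fffffe4h → e4 ff ff 6f

000080c298115e2ce4ffff6f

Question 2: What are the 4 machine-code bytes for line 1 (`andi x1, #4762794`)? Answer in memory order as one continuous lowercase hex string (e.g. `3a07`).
aaac484a

line 1 (andi): pack op=0x9:5|rd=1:2|imm=4762794:25 = 0x4a48acaa; little→ aa ac 48 4a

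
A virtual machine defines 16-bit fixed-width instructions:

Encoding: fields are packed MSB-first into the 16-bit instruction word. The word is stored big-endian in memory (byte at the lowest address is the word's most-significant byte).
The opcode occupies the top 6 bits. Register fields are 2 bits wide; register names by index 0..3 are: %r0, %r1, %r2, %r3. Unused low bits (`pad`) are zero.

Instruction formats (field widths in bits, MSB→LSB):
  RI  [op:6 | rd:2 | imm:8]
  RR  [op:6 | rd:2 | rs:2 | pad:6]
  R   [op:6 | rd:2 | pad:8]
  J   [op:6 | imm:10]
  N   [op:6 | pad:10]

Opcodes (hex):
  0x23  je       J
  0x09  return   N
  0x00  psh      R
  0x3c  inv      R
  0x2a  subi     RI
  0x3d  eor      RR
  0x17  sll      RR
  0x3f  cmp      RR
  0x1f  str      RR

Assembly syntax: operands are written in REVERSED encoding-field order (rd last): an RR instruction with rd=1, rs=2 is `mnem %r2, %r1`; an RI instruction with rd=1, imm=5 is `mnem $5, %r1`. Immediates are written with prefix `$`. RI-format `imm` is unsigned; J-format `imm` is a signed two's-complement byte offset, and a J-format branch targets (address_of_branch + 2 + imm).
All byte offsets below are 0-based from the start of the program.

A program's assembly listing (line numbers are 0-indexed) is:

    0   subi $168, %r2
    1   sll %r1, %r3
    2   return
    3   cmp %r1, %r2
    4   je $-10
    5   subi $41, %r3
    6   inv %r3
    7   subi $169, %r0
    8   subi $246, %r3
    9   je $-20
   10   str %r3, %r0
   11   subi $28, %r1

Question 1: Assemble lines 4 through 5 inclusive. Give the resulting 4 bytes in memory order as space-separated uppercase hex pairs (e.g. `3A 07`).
L4: je op=0x23:6|imm=-10:10 ⇒ 0x8ff6 ⇒ big 8f f6
L5: subi op=0x2a:6|rd=3:2|imm=41:8 ⇒ 0xab29 ⇒ big ab 29

8F F6 AB 29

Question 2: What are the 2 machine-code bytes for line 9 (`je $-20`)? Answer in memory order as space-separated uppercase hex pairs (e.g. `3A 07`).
line 9 (je): pack op=0x23:6|imm=-20:10 = 0x8fec; big→ 8f ec

8F EC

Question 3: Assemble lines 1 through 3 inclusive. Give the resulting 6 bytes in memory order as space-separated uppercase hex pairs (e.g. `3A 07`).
5F 40 24 00 FE 40

line 1 (sll): pack op=0x17:6|rd=3:2|rs=1:2|pad=0:6 = 0x5f40; big→ 5f 40
line 2 (return): pack op=0x9:6|pad=0:10 = 0x2400; big→ 24 00
line 3 (cmp): pack op=0x3f:6|rd=2:2|rs=1:2|pad=0:6 = 0xfe40; big→ fe 40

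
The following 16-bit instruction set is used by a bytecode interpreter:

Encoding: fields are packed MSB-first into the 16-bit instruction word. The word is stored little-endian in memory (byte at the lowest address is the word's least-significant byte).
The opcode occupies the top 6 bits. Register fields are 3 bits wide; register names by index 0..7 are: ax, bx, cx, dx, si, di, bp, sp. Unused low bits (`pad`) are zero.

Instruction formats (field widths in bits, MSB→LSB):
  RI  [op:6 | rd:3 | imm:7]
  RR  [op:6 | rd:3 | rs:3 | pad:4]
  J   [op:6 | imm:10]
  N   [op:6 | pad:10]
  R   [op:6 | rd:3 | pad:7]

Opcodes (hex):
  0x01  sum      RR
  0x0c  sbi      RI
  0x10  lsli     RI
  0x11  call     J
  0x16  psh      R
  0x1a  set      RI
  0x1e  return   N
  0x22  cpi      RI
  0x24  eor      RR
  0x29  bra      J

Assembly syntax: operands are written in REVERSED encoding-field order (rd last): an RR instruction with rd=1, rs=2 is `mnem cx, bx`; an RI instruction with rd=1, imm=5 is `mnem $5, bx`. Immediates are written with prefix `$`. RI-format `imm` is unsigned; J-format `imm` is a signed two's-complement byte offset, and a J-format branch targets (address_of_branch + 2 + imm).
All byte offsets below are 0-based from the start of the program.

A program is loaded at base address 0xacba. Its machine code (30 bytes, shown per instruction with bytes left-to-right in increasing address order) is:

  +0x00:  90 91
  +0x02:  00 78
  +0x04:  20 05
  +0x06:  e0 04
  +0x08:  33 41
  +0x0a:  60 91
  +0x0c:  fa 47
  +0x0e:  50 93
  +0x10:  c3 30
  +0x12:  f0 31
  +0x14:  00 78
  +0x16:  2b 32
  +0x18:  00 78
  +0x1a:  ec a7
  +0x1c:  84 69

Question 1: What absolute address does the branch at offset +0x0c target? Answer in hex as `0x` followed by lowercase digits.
0xacc2

off 0x0c: read fa 47 as little → 0x47fa
  op=0x47fa>>10=0x11 ⇒ call (J)
  imm@[9:0]=0x3fa (s10→-6) ⇒ $-6
  target = base 0xacba + off 0x0c + 2 + imm -6 = 0xacc2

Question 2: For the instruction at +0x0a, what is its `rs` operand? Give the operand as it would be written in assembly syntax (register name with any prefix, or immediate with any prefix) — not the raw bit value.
[0a] 60 91 → 0x9160
  top 6b → 0x24 → eor [RR]
  [9:7] rd=2 = cx
  [6:4] rs=6 = bp

bp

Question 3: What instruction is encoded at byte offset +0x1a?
@+1a  little-endian(ec a7) = 0xa7ec
  op=0xa7ec>>10=0x29 ⇒ bra (J)
  [9:0] imm=1004 (s10→-20) = $-20

bra $-20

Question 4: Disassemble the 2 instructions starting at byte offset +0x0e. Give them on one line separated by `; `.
[0e] 50 93 → 0x9350
  op=0x9350>>10=0x24 ⇒ eor (RR)
  rd@[9:7]=0x6 ⇒ bp
  rs@[6:4]=0x5 ⇒ di
[10] c3 30 → 0x30c3
  op=0x30c3>>10=0xc ⇒ sbi (RI)
  rd@[9:7]=0x1 ⇒ bx
  imm@[6:0]=0x43 ⇒ $67

eor di, bp; sbi $67, bx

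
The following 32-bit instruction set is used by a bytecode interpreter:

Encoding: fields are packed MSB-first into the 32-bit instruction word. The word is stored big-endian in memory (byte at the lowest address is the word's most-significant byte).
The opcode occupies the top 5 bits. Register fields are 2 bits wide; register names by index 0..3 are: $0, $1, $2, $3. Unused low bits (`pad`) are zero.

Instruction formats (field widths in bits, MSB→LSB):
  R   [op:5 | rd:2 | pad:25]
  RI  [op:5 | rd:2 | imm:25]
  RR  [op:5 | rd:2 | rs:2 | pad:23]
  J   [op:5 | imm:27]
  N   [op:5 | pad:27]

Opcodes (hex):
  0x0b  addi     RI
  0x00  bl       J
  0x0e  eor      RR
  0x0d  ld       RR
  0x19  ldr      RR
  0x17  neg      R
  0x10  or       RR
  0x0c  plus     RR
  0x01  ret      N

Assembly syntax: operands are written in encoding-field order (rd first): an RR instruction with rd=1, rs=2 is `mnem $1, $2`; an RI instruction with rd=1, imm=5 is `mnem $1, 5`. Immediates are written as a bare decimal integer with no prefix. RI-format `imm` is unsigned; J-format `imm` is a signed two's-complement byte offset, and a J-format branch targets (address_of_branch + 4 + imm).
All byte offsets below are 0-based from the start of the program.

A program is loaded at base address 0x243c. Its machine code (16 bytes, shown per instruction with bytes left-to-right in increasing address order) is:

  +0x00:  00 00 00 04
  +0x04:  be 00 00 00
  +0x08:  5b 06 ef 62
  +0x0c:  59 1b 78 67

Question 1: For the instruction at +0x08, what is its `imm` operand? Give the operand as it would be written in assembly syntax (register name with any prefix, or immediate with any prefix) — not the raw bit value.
17231714

@+08  big-endian(5b 06 ef 62) = 0x5b06ef62
  op=0x5b06ef62>>27=0xb ⇒ addi (RI)
  [26:25] rd=1 = $1
  [24:0] imm=17231714 = 17231714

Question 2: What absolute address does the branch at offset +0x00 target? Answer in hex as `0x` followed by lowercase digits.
0x2444

[00] 00 00 00 04 → 0x00000004
  top 5b → 0x0 → bl [J]
  [26:0] imm=4 = 4
  target = base 0x243c + off 0x00 + 4 + imm 4 = 0x2444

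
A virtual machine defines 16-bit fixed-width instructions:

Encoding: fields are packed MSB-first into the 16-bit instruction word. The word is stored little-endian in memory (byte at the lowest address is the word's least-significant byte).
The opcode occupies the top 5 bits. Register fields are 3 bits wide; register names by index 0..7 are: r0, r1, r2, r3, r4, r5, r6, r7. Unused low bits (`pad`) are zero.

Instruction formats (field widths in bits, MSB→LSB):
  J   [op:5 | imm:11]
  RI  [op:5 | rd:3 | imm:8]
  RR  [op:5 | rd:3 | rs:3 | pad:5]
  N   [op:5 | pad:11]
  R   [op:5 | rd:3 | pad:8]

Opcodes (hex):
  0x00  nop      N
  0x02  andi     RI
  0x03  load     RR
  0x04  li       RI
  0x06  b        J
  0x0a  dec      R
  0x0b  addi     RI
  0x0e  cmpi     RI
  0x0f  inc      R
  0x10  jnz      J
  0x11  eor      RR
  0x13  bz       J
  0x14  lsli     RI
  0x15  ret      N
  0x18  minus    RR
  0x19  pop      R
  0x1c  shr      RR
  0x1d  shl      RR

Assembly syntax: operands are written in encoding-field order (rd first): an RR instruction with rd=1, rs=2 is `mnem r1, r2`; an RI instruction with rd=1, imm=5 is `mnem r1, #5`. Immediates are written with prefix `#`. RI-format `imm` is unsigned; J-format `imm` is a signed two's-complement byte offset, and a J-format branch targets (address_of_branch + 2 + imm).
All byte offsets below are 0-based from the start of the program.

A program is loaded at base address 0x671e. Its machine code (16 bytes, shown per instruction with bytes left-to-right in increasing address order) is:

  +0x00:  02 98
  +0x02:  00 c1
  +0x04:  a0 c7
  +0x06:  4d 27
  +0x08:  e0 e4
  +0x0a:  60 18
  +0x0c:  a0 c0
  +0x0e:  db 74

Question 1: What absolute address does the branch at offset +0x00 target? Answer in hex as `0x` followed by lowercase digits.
+0x00: 02 98 ⇒ word 0x9802 (little)
  op=0x9802>>11=0x13 ⇒ bz (J)
  imm@[10:0]=0x2 ⇒ #2
  target = base 0x671e + off 0x00 + 2 + imm 2 = 0x6722

0x6722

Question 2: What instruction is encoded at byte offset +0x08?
shr r4, r7

off 0x08: read e0 e4 as little → 0xe4e0
  op=0xe4e0>>11=0x1c ⇒ shr (RR)
  rd@[10:8]=0x4 ⇒ r4
  rs@[7:5]=0x7 ⇒ r7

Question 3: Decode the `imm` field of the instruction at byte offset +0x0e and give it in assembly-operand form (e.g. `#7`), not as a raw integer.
off 0x0e: read db 74 as little → 0x74db
  top 5b → 0xe → cmpi [RI]
  rd: (w>>8)&0x7=0x4 → r4
  imm: (w>>0)&0xff=0xdb → #219

#219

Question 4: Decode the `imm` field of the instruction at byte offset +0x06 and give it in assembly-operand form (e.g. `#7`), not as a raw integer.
+0x06: 4d 27 ⇒ word 0x274d (little)
  top 5b → 0x4 → li [RI]
  [10:8] rd=7 = r7
  [7:0] imm=77 = #77

#77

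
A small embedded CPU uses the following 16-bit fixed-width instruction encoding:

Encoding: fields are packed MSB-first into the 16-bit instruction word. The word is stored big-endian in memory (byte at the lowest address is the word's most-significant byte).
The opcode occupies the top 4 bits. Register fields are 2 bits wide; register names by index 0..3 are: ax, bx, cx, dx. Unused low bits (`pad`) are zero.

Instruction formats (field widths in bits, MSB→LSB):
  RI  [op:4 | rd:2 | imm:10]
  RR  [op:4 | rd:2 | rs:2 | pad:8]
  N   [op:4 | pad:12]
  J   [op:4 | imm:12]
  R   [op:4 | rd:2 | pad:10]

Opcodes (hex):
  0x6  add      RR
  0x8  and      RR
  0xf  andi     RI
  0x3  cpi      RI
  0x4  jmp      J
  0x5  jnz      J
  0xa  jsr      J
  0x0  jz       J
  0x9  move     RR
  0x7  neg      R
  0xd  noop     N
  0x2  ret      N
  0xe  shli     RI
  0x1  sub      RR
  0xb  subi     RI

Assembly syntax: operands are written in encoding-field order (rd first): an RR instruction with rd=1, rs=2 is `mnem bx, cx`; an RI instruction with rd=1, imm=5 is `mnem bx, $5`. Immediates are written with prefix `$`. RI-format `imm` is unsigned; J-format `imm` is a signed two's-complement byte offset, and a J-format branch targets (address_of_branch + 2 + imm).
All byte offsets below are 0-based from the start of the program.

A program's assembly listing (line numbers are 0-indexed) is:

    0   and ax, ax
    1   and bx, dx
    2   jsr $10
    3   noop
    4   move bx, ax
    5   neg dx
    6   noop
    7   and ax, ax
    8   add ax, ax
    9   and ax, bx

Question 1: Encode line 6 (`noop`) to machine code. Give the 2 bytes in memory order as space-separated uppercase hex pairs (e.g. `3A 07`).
D0 00

6. noop fields op=0xd:4|pad=0:12 → word d000h → d0 00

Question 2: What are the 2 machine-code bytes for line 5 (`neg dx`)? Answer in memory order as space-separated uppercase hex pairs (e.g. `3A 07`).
7C 00

L5: neg op=0x7:4|rd=3:2|pad=0:10 ⇒ 0x7c00 ⇒ big 7c 00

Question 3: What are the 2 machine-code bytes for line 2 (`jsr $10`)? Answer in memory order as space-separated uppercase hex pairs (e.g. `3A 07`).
A0 0A

line 2 (jsr): pack op=0xa:4|imm=10:12 = 0xa00a; big→ a0 0a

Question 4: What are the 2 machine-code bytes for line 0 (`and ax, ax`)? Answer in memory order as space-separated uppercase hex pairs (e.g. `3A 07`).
80 00

L0: and op=0x8:4|rd=0:2|rs=0:2|pad=0:8 ⇒ 0x8000 ⇒ big 80 00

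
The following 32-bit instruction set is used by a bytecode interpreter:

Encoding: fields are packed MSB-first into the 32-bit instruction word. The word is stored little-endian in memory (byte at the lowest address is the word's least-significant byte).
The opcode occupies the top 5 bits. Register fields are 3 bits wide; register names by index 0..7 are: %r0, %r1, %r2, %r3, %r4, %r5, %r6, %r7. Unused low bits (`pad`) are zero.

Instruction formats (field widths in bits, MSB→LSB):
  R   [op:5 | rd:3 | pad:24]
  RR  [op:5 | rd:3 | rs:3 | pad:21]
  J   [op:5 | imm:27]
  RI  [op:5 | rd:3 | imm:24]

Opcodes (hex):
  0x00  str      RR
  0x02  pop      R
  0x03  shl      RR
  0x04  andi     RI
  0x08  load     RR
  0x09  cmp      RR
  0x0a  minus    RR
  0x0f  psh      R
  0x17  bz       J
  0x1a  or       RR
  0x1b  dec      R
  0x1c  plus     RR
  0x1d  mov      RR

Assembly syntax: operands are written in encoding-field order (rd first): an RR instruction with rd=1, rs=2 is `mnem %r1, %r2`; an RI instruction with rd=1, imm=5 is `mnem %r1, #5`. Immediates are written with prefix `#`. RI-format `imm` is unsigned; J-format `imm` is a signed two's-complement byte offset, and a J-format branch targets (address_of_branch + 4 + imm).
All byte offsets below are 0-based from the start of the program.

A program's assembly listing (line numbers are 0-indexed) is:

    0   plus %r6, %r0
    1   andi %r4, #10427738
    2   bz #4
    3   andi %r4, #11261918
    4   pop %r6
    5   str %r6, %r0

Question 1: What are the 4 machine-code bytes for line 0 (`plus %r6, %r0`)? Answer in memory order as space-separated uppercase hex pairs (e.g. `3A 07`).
00 00 00 E6

0. plus fields op=0x1c:5|rd=6:3|rs=0:3|pad=0:21 → word e6000000h → 00 00 00 e6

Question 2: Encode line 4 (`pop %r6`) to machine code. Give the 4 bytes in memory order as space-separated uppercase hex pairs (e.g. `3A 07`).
00 00 00 16

line 4 (pop): pack op=0x2:5|rd=6:3|pad=0:24 = 0x16000000; little→ 00 00 00 16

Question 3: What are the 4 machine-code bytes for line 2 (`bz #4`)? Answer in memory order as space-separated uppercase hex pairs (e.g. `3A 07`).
04 00 00 B8

L2: bz op=0x17:5|imm=4:27 ⇒ 0xb8000004 ⇒ little 04 00 00 b8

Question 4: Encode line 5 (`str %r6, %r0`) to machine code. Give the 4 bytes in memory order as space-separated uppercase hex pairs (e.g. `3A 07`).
00 00 00 06

L5: str op=0x0:5|rd=6:3|rs=0:3|pad=0:21 ⇒ 0x06000000 ⇒ little 00 00 00 06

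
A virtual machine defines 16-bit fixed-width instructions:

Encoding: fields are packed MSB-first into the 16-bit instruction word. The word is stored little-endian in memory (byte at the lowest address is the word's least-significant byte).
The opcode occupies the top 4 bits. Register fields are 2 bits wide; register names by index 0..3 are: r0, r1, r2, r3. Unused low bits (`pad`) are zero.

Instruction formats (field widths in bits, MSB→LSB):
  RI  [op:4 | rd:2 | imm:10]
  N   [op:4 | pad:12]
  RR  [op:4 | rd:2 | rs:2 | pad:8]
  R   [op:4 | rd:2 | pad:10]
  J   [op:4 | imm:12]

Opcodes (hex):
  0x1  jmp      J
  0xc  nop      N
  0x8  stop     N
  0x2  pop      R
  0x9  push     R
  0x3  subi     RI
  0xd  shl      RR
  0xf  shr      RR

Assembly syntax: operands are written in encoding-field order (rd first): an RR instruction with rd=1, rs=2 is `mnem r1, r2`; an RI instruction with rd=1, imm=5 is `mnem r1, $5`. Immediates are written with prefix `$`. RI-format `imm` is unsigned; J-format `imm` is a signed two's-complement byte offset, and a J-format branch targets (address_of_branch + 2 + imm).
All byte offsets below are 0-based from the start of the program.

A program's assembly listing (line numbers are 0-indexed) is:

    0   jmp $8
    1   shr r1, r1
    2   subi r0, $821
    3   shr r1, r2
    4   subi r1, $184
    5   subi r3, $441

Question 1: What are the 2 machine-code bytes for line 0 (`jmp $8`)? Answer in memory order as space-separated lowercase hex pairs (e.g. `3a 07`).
line 0 (jmp): pack op=0x1:4|imm=8:12 = 0x1008; little→ 08 10

08 10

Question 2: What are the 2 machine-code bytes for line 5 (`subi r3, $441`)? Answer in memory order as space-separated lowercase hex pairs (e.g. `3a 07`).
b9 3d

line 5 (subi): pack op=0x3:4|rd=3:2|imm=441:10 = 0x3db9; little→ b9 3d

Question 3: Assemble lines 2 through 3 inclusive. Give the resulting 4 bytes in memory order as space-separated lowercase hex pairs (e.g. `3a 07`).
line 2 (subi): pack op=0x3:4|rd=0:2|imm=821:10 = 0x3335; little→ 35 33
line 3 (shr): pack op=0xf:4|rd=1:2|rs=2:2|pad=0:8 = 0xf600; little→ 00 f6

35 33 00 f6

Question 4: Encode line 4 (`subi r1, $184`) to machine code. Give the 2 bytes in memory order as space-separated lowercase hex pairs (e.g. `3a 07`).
4. subi fields op=0x3:4|rd=1:2|imm=184:10 → word 34b8h → b8 34

b8 34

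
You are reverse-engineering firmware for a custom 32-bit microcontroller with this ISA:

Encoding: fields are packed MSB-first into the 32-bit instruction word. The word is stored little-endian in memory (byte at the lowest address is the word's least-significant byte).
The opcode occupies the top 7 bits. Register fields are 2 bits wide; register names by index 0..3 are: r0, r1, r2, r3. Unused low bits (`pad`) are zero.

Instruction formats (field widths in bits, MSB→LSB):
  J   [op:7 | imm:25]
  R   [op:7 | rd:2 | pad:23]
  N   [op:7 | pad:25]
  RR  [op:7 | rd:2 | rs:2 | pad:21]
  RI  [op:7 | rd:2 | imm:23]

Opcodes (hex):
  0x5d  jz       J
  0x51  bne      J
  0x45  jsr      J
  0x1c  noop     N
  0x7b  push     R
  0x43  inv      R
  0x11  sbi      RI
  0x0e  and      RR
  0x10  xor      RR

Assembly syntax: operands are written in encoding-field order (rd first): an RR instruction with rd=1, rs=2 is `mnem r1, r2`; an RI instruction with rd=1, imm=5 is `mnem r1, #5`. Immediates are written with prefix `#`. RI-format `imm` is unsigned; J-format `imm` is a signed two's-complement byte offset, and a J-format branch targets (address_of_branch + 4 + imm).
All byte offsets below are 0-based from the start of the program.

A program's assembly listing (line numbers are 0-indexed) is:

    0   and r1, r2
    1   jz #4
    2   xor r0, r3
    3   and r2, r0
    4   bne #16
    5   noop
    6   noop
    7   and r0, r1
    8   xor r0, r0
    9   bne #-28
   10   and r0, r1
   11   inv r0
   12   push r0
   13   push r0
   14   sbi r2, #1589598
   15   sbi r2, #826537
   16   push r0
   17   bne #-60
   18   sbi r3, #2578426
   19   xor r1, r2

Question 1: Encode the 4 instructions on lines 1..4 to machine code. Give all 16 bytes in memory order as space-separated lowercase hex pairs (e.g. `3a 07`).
04 00 00 ba 00 00 60 20 00 00 00 1d 10 00 00 a2

line 1 (jz): pack op=0x5d:7|imm=4:25 = 0xba000004; little→ 04 00 00 ba
line 2 (xor): pack op=0x10:7|rd=0:2|rs=3:2|pad=0:21 = 0x20600000; little→ 00 00 60 20
line 3 (and): pack op=0xe:7|rd=2:2|rs=0:2|pad=0:21 = 0x1d000000; little→ 00 00 00 1d
line 4 (bne): pack op=0x51:7|imm=16:25 = 0xa2000010; little→ 10 00 00 a2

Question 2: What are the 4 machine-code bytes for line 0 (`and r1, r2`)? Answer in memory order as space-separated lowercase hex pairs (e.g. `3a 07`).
0. and fields op=0xe:7|rd=1:2|rs=2:2|pad=0:21 → word 1cc00000h → 00 00 c0 1c

00 00 c0 1c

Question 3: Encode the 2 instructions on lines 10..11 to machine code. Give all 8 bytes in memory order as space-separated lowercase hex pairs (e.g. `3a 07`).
L10: and op=0xe:7|rd=0:2|rs=1:2|pad=0:21 ⇒ 0x1c200000 ⇒ little 00 00 20 1c
L11: inv op=0x43:7|rd=0:2|pad=0:23 ⇒ 0x86000000 ⇒ little 00 00 00 86

00 00 20 1c 00 00 00 86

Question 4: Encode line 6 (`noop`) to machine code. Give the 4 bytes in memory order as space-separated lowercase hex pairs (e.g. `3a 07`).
line 6 (noop): pack op=0x1c:7|pad=0:25 = 0x38000000; little→ 00 00 00 38

00 00 00 38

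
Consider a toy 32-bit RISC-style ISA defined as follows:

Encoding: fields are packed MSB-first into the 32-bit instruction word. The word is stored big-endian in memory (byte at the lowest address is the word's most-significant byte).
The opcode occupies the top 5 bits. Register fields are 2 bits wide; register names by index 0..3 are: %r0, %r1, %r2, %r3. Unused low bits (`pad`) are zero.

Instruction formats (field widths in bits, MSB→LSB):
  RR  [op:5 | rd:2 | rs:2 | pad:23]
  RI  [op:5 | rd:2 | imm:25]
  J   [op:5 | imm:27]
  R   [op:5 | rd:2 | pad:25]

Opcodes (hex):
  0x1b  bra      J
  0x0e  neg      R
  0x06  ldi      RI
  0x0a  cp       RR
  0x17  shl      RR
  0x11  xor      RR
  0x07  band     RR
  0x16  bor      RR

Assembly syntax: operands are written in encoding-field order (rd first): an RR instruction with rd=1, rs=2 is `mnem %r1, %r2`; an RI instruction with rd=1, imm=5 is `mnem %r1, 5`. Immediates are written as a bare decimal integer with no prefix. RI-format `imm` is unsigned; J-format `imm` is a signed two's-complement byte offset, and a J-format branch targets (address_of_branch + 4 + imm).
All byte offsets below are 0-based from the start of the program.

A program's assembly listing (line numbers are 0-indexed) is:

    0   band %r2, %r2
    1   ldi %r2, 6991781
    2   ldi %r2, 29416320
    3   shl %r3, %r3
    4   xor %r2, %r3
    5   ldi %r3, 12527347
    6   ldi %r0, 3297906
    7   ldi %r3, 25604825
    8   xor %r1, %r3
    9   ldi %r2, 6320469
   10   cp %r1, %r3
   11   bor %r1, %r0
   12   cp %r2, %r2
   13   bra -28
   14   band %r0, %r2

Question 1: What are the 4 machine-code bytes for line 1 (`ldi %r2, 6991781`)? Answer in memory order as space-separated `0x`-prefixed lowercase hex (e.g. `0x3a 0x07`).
L1: ldi op=0x6:5|rd=2:2|imm=6991781:25 ⇒ 0x346aafa5 ⇒ big 34 6a af a5

0x34 0x6a 0xaf 0xa5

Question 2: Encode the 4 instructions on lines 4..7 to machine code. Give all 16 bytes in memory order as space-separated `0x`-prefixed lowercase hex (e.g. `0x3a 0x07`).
L4: xor op=0x11:5|rd=2:2|rs=3:2|pad=0:23 ⇒ 0x8d800000 ⇒ big 8d 80 00 00
L5: ldi op=0x6:5|rd=3:2|imm=12527347:25 ⇒ 0x36bf26f3 ⇒ big 36 bf 26 f3
L6: ldi op=0x6:5|rd=0:2|imm=3297906:25 ⇒ 0x30325272 ⇒ big 30 32 52 72
L7: ldi op=0x6:5|rd=3:2|imm=25604825:25 ⇒ 0x3786b2d9 ⇒ big 37 86 b2 d9

0x8d 0x80 0x00 0x00 0x36 0xbf 0x26 0xf3 0x30 0x32 0x52 0x72 0x37 0x86 0xb2 0xd9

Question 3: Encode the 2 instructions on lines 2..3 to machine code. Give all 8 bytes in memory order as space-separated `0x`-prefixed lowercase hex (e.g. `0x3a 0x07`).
0x35 0xc0 0xdb 0x80 0xbf 0x80 0x00 0x00

line 2 (ldi): pack op=0x6:5|rd=2:2|imm=29416320:25 = 0x35c0db80; big→ 35 c0 db 80
line 3 (shl): pack op=0x17:5|rd=3:2|rs=3:2|pad=0:23 = 0xbf800000; big→ bf 80 00 00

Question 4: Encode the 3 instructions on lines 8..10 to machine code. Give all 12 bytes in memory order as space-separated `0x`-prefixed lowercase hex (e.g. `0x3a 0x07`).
0x8b 0x80 0x00 0x00 0x34 0x60 0x71 0x55 0x53 0x80 0x00 0x00

line 8 (xor): pack op=0x11:5|rd=1:2|rs=3:2|pad=0:23 = 0x8b800000; big→ 8b 80 00 00
line 9 (ldi): pack op=0x6:5|rd=2:2|imm=6320469:25 = 0x34607155; big→ 34 60 71 55
line 10 (cp): pack op=0xa:5|rd=1:2|rs=3:2|pad=0:23 = 0x53800000; big→ 53 80 00 00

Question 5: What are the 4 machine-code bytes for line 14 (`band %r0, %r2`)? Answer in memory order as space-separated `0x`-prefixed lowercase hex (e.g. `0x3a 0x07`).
0x39 0x00 0x00 0x00

line 14 (band): pack op=0x7:5|rd=0:2|rs=2:2|pad=0:23 = 0x39000000; big→ 39 00 00 00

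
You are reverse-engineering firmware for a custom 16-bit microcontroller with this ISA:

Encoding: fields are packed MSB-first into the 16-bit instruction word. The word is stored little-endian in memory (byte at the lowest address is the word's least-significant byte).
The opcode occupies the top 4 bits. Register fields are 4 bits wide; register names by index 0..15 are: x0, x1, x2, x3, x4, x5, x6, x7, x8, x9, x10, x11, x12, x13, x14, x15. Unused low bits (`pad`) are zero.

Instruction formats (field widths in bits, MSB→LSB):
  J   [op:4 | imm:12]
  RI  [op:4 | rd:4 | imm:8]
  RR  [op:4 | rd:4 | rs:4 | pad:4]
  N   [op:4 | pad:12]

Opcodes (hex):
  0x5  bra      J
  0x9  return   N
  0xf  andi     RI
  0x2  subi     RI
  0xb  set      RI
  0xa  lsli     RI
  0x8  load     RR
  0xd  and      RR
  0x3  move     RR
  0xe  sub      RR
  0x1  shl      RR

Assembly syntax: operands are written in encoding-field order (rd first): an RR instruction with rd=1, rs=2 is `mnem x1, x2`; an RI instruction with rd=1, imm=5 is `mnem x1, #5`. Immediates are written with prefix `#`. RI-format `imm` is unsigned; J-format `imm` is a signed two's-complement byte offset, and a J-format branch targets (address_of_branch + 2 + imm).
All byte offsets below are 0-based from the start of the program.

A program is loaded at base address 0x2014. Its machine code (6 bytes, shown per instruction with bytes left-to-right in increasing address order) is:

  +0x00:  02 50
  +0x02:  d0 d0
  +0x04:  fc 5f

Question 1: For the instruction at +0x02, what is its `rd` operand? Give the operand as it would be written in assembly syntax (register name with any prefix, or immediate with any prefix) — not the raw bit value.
off 0x02: read d0 d0 as little → 0xd0d0
  opcode bits[15:12]=0xd: and/RR
  rd: (w>>8)&0xf=0x0 → x0
  rs: (w>>4)&0xf=0xd → x13

x0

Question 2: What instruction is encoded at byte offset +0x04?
bra #-4

@+04  little-endian(fc 5f) = 0x5ffc
  op=0x5ffc>>12=0x5 ⇒ bra (J)
  imm: (w>>0)&0xfff=0xffc (s12→-4) → #-4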